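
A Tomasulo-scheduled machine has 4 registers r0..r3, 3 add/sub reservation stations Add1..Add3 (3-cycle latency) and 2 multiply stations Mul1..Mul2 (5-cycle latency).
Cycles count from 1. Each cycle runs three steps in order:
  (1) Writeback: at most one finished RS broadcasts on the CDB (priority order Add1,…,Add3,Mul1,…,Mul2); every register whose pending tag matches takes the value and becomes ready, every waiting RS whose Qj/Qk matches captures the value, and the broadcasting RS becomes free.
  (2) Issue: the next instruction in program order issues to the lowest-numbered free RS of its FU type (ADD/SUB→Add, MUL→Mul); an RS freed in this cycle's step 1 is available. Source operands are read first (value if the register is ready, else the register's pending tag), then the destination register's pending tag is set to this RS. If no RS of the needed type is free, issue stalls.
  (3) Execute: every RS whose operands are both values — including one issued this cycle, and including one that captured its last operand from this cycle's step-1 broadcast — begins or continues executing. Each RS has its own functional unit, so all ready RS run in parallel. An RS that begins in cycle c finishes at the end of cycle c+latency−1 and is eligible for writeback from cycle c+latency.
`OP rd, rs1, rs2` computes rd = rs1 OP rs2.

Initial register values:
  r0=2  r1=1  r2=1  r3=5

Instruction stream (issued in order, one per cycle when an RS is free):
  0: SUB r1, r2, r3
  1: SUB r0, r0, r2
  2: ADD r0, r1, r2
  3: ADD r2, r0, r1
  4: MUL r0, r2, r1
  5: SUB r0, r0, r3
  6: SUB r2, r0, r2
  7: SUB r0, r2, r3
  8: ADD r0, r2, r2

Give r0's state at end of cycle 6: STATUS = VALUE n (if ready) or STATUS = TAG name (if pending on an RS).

STATUS = TAG Add2

  c1: issue SUB r1<-Add1  regs: r0:2,r1:Add1,r2:1,r3:5
  c2: issue SUB r0<-Add2  regs: r0:Add2,r1:Add1,r2:1,r3:5
  c3: issue ADD r0<-Add3  regs: r0:Add3,r1:Add1,r2:1,r3:5
  c4: CDB Add1=-4; issue ADD r2<-Add1  regs: r0:Add3,r1:-4,r2:Add1,r3:5
  c5: CDB Add2=1; issue MUL r0<-Mul1  regs: r0:Mul1,r1:-4,r2:Add1,r3:5
  c6: issue SUB r0<-Add2  regs: r0:Add2,r1:-4,r2:Add1,r3:5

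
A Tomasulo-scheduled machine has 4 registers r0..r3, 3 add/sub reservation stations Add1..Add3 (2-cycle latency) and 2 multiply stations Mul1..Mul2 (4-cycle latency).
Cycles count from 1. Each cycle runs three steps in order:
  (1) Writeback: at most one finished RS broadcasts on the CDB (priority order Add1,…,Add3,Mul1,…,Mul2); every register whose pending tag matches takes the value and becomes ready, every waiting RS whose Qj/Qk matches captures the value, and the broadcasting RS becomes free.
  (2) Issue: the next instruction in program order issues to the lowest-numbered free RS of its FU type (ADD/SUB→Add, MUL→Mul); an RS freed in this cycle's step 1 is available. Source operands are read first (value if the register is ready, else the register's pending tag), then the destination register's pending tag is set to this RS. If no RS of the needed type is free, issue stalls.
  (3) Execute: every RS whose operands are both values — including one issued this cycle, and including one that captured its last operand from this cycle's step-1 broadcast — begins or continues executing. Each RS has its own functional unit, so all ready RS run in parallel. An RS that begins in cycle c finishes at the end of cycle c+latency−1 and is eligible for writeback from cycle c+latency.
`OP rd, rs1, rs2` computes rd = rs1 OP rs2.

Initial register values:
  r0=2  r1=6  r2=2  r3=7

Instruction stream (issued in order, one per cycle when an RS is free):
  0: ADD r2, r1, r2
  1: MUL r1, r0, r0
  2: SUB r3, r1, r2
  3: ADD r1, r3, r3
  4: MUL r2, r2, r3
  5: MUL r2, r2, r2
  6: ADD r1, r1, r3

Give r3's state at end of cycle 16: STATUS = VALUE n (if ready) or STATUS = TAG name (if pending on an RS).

STATUS = VALUE -4

c1: issue ADD r2<-Add1 | r0:2,r1:6,r2:Add1,r3:7
c2: issue MUL r1<-Mul1 | r0:2,r1:Mul1,r2:Add1,r3:7
c3: CDB Add1=8; issue SUB r3<-Add1 | r0:2,r1:Mul1,r2:8,r3:Add1
c4: issue ADD r1<-Add2 | r0:2,r1:Add2,r2:8,r3:Add1
c5: issue MUL r2<-Mul2 | r0:2,r1:Add2,r2:Mul2,r3:Add1
c6: CDB Mul1=4; issue MUL r2<-Mul1 | r0:2,r1:Add2,r2:Mul1,r3:Add1
c7: issue ADD r1<-Add3 | r0:2,r1:Add3,r2:Mul1,r3:Add1
c8: CDB Add1=-4 | r0:2,r1:Add3,r2:Mul1,r3:-4
c9: - | r0:2,r1:Add3,r2:Mul1,r3:-4
c10: CDB Add2=-8 | r0:2,r1:Add3,r2:Mul1,r3:-4
c11: - | r0:2,r1:Add3,r2:Mul1,r3:-4
c12: CDB Add3=-12 | r0:2,r1:-12,r2:Mul1,r3:-4
c13: CDB Mul2=-32 | r0:2,r1:-12,r2:Mul1,r3:-4
c14: - | r0:2,r1:-12,r2:Mul1,r3:-4
c15: - | r0:2,r1:-12,r2:Mul1,r3:-4
c16: - | r0:2,r1:-12,r2:Mul1,r3:-4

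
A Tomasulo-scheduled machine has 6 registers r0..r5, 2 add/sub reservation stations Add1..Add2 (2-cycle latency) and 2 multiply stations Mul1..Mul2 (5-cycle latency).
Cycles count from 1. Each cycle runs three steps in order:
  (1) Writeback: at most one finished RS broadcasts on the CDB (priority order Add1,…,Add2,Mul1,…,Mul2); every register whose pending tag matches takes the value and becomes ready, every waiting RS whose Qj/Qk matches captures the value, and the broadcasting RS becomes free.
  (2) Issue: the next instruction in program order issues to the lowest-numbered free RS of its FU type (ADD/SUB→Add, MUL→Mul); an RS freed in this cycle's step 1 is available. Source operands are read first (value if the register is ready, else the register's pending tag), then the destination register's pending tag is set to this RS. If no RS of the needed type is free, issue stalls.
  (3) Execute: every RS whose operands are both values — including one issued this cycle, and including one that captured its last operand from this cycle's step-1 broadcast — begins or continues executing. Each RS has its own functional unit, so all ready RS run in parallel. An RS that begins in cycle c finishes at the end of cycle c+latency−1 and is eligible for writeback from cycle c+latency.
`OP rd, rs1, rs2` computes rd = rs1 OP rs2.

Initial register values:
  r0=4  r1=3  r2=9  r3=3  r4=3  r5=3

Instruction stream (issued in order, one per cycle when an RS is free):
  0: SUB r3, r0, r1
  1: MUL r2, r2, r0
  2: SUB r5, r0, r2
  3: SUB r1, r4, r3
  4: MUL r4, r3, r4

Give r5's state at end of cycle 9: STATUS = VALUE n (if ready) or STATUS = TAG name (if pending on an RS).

STATUS = VALUE -32

cycle 1: issue SUB r3<-Add1 // r0:4,r1:3,r2:9,r3:Add1,r4:3,r5:3
cycle 2: issue MUL r2<-Mul1 // r0:4,r1:3,r2:Mul1,r3:Add1,r4:3,r5:3
cycle 3: CDB Add1=1; issue SUB r5<-Add1 // r0:4,r1:3,r2:Mul1,r3:1,r4:3,r5:Add1
cycle 4: issue SUB r1<-Add2 // r0:4,r1:Add2,r2:Mul1,r3:1,r4:3,r5:Add1
cycle 5: issue MUL r4<-Mul2 // r0:4,r1:Add2,r2:Mul1,r3:1,r4:Mul2,r5:Add1
cycle 6: CDB Add2=2 // r0:4,r1:2,r2:Mul1,r3:1,r4:Mul2,r5:Add1
cycle 7: CDB Mul1=36 // r0:4,r1:2,r2:36,r3:1,r4:Mul2,r5:Add1
cycle 8: - // r0:4,r1:2,r2:36,r3:1,r4:Mul2,r5:Add1
cycle 9: CDB Add1=-32 // r0:4,r1:2,r2:36,r3:1,r4:Mul2,r5:-32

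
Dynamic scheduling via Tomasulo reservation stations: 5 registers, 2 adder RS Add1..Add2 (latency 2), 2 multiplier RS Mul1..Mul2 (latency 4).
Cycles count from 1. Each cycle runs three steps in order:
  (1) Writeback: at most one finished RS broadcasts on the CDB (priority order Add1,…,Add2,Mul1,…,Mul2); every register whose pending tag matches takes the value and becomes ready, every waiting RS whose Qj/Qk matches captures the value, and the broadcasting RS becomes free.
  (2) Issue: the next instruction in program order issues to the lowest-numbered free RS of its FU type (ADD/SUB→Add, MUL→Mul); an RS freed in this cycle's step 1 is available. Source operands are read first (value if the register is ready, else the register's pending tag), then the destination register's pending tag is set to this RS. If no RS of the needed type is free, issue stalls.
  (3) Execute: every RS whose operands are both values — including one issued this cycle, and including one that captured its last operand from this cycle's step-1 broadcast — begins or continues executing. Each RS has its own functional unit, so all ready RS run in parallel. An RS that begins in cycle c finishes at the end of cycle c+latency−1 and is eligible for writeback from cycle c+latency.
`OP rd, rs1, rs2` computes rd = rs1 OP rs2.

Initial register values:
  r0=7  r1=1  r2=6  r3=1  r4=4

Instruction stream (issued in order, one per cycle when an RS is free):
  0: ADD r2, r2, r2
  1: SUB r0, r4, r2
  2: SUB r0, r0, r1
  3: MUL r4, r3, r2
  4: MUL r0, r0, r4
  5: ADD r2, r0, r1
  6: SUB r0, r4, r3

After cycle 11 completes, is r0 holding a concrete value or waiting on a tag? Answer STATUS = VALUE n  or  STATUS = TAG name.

STATUS = VALUE 11

c1: issue ADD r2<-Add1 | r0:7,r1:1,r2:Add1,r3:1,r4:4
c2: issue SUB r0<-Add2 | r0:Add2,r1:1,r2:Add1,r3:1,r4:4
c3: CDB Add1=12; issue SUB r0<-Add1 | r0:Add1,r1:1,r2:12,r3:1,r4:4
c4: issue MUL r4<-Mul1 | r0:Add1,r1:1,r2:12,r3:1,r4:Mul1
c5: CDB Add2=-8; issue MUL r0<-Mul2 | r0:Mul2,r1:1,r2:12,r3:1,r4:Mul1
c6: issue ADD r2<-Add2 | r0:Mul2,r1:1,r2:Add2,r3:1,r4:Mul1
c7: CDB Add1=-9; issue SUB r0<-Add1 | r0:Add1,r1:1,r2:Add2,r3:1,r4:Mul1
c8: CDB Mul1=12 | r0:Add1,r1:1,r2:Add2,r3:1,r4:12
c9: - | r0:Add1,r1:1,r2:Add2,r3:1,r4:12
c10: CDB Add1=11 | r0:11,r1:1,r2:Add2,r3:1,r4:12
c11: - | r0:11,r1:1,r2:Add2,r3:1,r4:12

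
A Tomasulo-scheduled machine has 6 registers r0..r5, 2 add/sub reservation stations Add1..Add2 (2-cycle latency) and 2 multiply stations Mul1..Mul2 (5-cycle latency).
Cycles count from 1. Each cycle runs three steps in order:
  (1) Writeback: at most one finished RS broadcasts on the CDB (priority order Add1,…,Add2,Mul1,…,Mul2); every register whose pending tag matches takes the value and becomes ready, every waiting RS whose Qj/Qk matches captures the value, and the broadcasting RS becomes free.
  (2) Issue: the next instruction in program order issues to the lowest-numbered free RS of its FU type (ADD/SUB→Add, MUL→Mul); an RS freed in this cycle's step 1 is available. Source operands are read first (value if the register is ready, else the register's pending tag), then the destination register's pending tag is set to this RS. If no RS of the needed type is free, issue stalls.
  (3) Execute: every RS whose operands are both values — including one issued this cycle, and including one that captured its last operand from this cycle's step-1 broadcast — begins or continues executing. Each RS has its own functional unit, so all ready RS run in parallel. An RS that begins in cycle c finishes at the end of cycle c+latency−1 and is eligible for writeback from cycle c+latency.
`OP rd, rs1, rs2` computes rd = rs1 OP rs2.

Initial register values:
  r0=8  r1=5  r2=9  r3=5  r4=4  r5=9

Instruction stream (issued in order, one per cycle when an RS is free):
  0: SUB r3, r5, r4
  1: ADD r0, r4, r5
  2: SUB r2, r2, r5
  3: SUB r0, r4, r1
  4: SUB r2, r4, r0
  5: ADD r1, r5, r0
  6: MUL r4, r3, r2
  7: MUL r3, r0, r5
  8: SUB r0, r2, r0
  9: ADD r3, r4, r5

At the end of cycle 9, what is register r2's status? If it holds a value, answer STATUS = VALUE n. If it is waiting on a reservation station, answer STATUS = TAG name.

  c1: issue SUB r3<-Add1  regs: r0:8,r1:5,r2:9,r3:Add1,r4:4,r5:9
  c2: issue ADD r0<-Add2  regs: r0:Add2,r1:5,r2:9,r3:Add1,r4:4,r5:9
  c3: CDB Add1=5; issue SUB r2<-Add1  regs: r0:Add2,r1:5,r2:Add1,r3:5,r4:4,r5:9
  c4: CDB Add2=13; issue SUB r0<-Add2  regs: r0:Add2,r1:5,r2:Add1,r3:5,r4:4,r5:9
  c5: CDB Add1=0; issue SUB r2<-Add1  regs: r0:Add2,r1:5,r2:Add1,r3:5,r4:4,r5:9
  c6: CDB Add2=-1; issue ADD r1<-Add2  regs: r0:-1,r1:Add2,r2:Add1,r3:5,r4:4,r5:9
  c7: issue MUL r4<-Mul1  regs: r0:-1,r1:Add2,r2:Add1,r3:5,r4:Mul1,r5:9
  c8: CDB Add1=5; issue MUL r3<-Mul2  regs: r0:-1,r1:Add2,r2:5,r3:Mul2,r4:Mul1,r5:9
  c9: CDB Add2=8; issue SUB r0<-Add1  regs: r0:Add1,r1:8,r2:5,r3:Mul2,r4:Mul1,r5:9

STATUS = VALUE 5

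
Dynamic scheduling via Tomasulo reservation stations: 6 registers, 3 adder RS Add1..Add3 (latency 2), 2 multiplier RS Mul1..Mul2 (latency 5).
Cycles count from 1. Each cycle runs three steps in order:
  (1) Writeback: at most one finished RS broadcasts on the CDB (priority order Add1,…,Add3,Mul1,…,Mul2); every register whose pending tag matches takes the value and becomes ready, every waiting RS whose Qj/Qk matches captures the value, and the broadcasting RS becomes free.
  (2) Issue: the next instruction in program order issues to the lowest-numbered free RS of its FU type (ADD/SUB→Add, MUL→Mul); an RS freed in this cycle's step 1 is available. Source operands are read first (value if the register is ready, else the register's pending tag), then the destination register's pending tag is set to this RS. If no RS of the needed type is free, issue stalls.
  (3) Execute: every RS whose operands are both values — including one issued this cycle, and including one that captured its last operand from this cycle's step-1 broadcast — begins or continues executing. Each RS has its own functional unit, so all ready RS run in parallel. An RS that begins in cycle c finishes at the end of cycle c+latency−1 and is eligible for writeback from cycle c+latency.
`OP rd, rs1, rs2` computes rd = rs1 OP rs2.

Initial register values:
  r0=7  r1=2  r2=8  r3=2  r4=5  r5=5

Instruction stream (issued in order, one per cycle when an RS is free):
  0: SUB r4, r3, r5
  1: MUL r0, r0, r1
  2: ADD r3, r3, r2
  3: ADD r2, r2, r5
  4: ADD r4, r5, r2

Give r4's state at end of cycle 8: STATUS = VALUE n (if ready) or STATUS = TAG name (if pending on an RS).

STATUS = VALUE 18

c1: issue SUB r4<-Add1 | r0:7,r1:2,r2:8,r3:2,r4:Add1,r5:5
c2: issue MUL r0<-Mul1 | r0:Mul1,r1:2,r2:8,r3:2,r4:Add1,r5:5
c3: CDB Add1=-3; issue ADD r3<-Add1 | r0:Mul1,r1:2,r2:8,r3:Add1,r4:-3,r5:5
c4: issue ADD r2<-Add2 | r0:Mul1,r1:2,r2:Add2,r3:Add1,r4:-3,r5:5
c5: CDB Add1=10; issue ADD r4<-Add1 | r0:Mul1,r1:2,r2:Add2,r3:10,r4:Add1,r5:5
c6: CDB Add2=13 | r0:Mul1,r1:2,r2:13,r3:10,r4:Add1,r5:5
c7: CDB Mul1=14 | r0:14,r1:2,r2:13,r3:10,r4:Add1,r5:5
c8: CDB Add1=18 | r0:14,r1:2,r2:13,r3:10,r4:18,r5:5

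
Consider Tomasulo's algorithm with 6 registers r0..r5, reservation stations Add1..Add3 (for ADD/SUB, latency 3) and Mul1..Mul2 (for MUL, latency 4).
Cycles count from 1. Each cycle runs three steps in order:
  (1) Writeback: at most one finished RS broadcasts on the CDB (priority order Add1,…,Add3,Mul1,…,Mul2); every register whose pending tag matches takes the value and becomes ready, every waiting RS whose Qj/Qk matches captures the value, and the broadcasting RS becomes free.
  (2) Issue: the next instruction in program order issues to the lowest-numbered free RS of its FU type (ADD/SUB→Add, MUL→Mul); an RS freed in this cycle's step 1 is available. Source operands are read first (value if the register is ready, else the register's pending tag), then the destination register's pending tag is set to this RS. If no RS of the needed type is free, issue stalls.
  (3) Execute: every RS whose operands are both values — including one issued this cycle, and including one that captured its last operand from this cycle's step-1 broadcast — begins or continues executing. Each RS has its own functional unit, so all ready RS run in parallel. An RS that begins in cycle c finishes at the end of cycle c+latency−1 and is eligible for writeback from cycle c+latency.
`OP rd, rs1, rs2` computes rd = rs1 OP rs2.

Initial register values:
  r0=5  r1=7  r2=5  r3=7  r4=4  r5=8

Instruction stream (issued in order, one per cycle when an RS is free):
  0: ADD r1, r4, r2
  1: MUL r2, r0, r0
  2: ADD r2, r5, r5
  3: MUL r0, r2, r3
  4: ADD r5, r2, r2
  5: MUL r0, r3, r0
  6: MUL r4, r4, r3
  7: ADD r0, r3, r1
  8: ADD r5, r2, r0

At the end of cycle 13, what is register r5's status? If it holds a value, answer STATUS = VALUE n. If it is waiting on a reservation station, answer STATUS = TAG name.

STATUS = TAG Add2

cycle 1: issue ADD r1<-Add1 // r0:5,r1:Add1,r2:5,r3:7,r4:4,r5:8
cycle 2: issue MUL r2<-Mul1 // r0:5,r1:Add1,r2:Mul1,r3:7,r4:4,r5:8
cycle 3: issue ADD r2<-Add2 // r0:5,r1:Add1,r2:Add2,r3:7,r4:4,r5:8
cycle 4: CDB Add1=9; issue MUL r0<-Mul2 // r0:Mul2,r1:9,r2:Add2,r3:7,r4:4,r5:8
cycle 5: issue ADD r5<-Add1 // r0:Mul2,r1:9,r2:Add2,r3:7,r4:4,r5:Add1
cycle 6: CDB Add2=16; stall // r0:Mul2,r1:9,r2:16,r3:7,r4:4,r5:Add1
cycle 7: CDB Mul1=25; issue MUL r0<-Mul1 // r0:Mul1,r1:9,r2:16,r3:7,r4:4,r5:Add1
cycle 8: stall // r0:Mul1,r1:9,r2:16,r3:7,r4:4,r5:Add1
cycle 9: CDB Add1=32; stall // r0:Mul1,r1:9,r2:16,r3:7,r4:4,r5:32
cycle 10: CDB Mul2=112; issue MUL r4<-Mul2 // r0:Mul1,r1:9,r2:16,r3:7,r4:Mul2,r5:32
cycle 11: issue ADD r0<-Add1 // r0:Add1,r1:9,r2:16,r3:7,r4:Mul2,r5:32
cycle 12: issue ADD r5<-Add2 // r0:Add1,r1:9,r2:16,r3:7,r4:Mul2,r5:Add2
cycle 13: - // r0:Add1,r1:9,r2:16,r3:7,r4:Mul2,r5:Add2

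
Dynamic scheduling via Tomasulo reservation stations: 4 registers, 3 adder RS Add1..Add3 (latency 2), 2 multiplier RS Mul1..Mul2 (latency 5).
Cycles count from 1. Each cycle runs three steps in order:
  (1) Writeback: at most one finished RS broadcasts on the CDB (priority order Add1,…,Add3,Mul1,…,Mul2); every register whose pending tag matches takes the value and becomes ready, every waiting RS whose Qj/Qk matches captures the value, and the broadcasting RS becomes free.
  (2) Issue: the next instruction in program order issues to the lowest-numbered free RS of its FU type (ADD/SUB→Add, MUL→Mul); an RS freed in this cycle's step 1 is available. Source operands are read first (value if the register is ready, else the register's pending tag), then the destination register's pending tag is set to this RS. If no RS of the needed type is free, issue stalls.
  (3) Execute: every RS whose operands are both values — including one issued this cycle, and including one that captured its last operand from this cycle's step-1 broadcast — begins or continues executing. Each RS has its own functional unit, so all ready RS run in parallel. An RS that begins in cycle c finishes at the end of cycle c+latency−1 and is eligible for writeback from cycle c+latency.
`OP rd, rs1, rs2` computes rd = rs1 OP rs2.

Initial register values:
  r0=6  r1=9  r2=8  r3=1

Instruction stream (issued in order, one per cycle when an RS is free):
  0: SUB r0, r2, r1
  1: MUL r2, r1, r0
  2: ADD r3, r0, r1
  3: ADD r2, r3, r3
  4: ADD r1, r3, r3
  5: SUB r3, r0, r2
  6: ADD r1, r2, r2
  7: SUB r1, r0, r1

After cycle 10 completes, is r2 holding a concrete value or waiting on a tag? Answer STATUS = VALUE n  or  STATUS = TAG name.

STATUS = VALUE 16

cycle 1: issue SUB r0<-Add1 // r0:Add1,r1:9,r2:8,r3:1
cycle 2: issue MUL r2<-Mul1 // r0:Add1,r1:9,r2:Mul1,r3:1
cycle 3: CDB Add1=-1; issue ADD r3<-Add1 // r0:-1,r1:9,r2:Mul1,r3:Add1
cycle 4: issue ADD r2<-Add2 // r0:-1,r1:9,r2:Add2,r3:Add1
cycle 5: CDB Add1=8; issue ADD r1<-Add1 // r0:-1,r1:Add1,r2:Add2,r3:8
cycle 6: issue SUB r3<-Add3 // r0:-1,r1:Add1,r2:Add2,r3:Add3
cycle 7: CDB Add1=16; issue ADD r1<-Add1 // r0:-1,r1:Add1,r2:Add2,r3:Add3
cycle 8: CDB Add2=16; issue SUB r1<-Add2 // r0:-1,r1:Add2,r2:16,r3:Add3
cycle 9: CDB Mul1=-9 // r0:-1,r1:Add2,r2:16,r3:Add3
cycle 10: CDB Add1=32 // r0:-1,r1:Add2,r2:16,r3:Add3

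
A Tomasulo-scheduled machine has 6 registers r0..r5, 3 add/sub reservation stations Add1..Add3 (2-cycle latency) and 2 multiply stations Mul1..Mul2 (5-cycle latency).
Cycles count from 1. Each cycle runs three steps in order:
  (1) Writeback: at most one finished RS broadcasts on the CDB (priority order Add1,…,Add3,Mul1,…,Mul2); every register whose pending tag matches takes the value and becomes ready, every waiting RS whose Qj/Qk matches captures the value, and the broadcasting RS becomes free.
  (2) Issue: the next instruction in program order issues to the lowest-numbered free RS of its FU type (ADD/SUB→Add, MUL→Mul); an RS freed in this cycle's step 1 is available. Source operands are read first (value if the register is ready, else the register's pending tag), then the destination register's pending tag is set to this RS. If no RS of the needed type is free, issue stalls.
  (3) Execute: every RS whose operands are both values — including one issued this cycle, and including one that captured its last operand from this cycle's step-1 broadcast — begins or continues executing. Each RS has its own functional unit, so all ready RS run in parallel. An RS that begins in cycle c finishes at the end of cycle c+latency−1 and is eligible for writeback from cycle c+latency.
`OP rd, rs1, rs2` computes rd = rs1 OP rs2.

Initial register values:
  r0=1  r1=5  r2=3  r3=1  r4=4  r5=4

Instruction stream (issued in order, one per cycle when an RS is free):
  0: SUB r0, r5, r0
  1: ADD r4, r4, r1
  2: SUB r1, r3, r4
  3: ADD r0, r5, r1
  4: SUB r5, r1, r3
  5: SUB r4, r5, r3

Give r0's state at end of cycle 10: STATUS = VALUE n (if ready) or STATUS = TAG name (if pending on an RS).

STATUS = VALUE -4

  c1: issue SUB r0<-Add1  regs: r0:Add1,r1:5,r2:3,r3:1,r4:4,r5:4
  c2: issue ADD r4<-Add2  regs: r0:Add1,r1:5,r2:3,r3:1,r4:Add2,r5:4
  c3: CDB Add1=3; issue SUB r1<-Add1  regs: r0:3,r1:Add1,r2:3,r3:1,r4:Add2,r5:4
  c4: CDB Add2=9; issue ADD r0<-Add2  regs: r0:Add2,r1:Add1,r2:3,r3:1,r4:9,r5:4
  c5: issue SUB r5<-Add3  regs: r0:Add2,r1:Add1,r2:3,r3:1,r4:9,r5:Add3
  c6: CDB Add1=-8; issue SUB r4<-Add1  regs: r0:Add2,r1:-8,r2:3,r3:1,r4:Add1,r5:Add3
  c7: -  regs: r0:Add2,r1:-8,r2:3,r3:1,r4:Add1,r5:Add3
  c8: CDB Add2=-4  regs: r0:-4,r1:-8,r2:3,r3:1,r4:Add1,r5:Add3
  c9: CDB Add3=-9  regs: r0:-4,r1:-8,r2:3,r3:1,r4:Add1,r5:-9
  c10: -  regs: r0:-4,r1:-8,r2:3,r3:1,r4:Add1,r5:-9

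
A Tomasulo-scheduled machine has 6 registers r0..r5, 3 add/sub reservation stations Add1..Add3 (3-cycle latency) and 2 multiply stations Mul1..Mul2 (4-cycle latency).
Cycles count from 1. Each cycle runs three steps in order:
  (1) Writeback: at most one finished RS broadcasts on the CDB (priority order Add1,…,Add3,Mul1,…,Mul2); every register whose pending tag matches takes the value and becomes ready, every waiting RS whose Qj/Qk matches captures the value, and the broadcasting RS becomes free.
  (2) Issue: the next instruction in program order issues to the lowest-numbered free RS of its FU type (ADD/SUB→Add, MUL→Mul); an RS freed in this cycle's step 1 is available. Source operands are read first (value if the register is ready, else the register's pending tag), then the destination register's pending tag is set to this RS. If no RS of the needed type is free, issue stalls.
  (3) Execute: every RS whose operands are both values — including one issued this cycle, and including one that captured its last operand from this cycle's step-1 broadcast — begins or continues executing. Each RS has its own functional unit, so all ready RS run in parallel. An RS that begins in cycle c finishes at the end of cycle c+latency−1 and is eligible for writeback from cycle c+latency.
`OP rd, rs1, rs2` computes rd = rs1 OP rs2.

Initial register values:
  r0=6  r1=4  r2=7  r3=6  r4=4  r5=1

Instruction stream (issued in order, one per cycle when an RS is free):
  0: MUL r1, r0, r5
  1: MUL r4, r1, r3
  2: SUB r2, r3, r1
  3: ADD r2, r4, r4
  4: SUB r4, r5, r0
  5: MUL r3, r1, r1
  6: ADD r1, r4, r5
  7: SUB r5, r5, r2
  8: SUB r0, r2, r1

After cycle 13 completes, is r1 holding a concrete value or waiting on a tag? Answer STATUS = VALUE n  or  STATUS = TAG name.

cycle 1: issue MUL r1<-Mul1 // r0:6,r1:Mul1,r2:7,r3:6,r4:4,r5:1
cycle 2: issue MUL r4<-Mul2 // r0:6,r1:Mul1,r2:7,r3:6,r4:Mul2,r5:1
cycle 3: issue SUB r2<-Add1 // r0:6,r1:Mul1,r2:Add1,r3:6,r4:Mul2,r5:1
cycle 4: issue ADD r2<-Add2 // r0:6,r1:Mul1,r2:Add2,r3:6,r4:Mul2,r5:1
cycle 5: CDB Mul1=6; issue SUB r4<-Add3 // r0:6,r1:6,r2:Add2,r3:6,r4:Add3,r5:1
cycle 6: issue MUL r3<-Mul1 // r0:6,r1:6,r2:Add2,r3:Mul1,r4:Add3,r5:1
cycle 7: stall // r0:6,r1:6,r2:Add2,r3:Mul1,r4:Add3,r5:1
cycle 8: CDB Add1=0; issue ADD r1<-Add1 // r0:6,r1:Add1,r2:Add2,r3:Mul1,r4:Add3,r5:1
cycle 9: CDB Add3=-5; issue SUB r5<-Add3 // r0:6,r1:Add1,r2:Add2,r3:Mul1,r4:-5,r5:Add3
cycle 10: CDB Mul1=36; stall // r0:6,r1:Add1,r2:Add2,r3:36,r4:-5,r5:Add3
cycle 11: CDB Mul2=36; stall // r0:6,r1:Add1,r2:Add2,r3:36,r4:-5,r5:Add3
cycle 12: CDB Add1=-4; issue SUB r0<-Add1 // r0:Add1,r1:-4,r2:Add2,r3:36,r4:-5,r5:Add3
cycle 13: - // r0:Add1,r1:-4,r2:Add2,r3:36,r4:-5,r5:Add3

STATUS = VALUE -4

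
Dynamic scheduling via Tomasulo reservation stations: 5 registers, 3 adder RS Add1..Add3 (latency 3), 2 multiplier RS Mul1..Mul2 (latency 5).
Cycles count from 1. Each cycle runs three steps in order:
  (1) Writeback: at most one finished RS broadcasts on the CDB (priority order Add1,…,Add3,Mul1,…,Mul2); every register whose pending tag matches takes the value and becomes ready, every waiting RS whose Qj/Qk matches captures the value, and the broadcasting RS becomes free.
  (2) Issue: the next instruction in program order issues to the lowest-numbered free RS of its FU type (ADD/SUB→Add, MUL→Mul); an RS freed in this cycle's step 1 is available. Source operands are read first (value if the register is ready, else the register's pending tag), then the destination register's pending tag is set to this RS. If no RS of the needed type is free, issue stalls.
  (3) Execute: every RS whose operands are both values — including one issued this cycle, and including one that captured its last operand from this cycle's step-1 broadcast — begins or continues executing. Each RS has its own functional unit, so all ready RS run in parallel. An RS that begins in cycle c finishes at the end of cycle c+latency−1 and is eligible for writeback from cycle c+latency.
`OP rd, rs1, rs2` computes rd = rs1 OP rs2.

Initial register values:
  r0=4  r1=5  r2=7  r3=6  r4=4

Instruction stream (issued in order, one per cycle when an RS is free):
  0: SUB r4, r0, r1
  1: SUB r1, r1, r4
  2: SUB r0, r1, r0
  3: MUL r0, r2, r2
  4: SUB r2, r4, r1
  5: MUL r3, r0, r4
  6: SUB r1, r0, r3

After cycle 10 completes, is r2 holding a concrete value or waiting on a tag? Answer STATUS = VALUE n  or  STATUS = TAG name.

STATUS = VALUE -7

c1: issue SUB r4<-Add1 | r0:4,r1:5,r2:7,r3:6,r4:Add1
c2: issue SUB r1<-Add2 | r0:4,r1:Add2,r2:7,r3:6,r4:Add1
c3: issue SUB r0<-Add3 | r0:Add3,r1:Add2,r2:7,r3:6,r4:Add1
c4: CDB Add1=-1; issue MUL r0<-Mul1 | r0:Mul1,r1:Add2,r2:7,r3:6,r4:-1
c5: issue SUB r2<-Add1 | r0:Mul1,r1:Add2,r2:Add1,r3:6,r4:-1
c6: issue MUL r3<-Mul2 | r0:Mul1,r1:Add2,r2:Add1,r3:Mul2,r4:-1
c7: CDB Add2=6; issue SUB r1<-Add2 | r0:Mul1,r1:Add2,r2:Add1,r3:Mul2,r4:-1
c8: - | r0:Mul1,r1:Add2,r2:Add1,r3:Mul2,r4:-1
c9: CDB Mul1=49 | r0:49,r1:Add2,r2:Add1,r3:Mul2,r4:-1
c10: CDB Add1=-7 | r0:49,r1:Add2,r2:-7,r3:Mul2,r4:-1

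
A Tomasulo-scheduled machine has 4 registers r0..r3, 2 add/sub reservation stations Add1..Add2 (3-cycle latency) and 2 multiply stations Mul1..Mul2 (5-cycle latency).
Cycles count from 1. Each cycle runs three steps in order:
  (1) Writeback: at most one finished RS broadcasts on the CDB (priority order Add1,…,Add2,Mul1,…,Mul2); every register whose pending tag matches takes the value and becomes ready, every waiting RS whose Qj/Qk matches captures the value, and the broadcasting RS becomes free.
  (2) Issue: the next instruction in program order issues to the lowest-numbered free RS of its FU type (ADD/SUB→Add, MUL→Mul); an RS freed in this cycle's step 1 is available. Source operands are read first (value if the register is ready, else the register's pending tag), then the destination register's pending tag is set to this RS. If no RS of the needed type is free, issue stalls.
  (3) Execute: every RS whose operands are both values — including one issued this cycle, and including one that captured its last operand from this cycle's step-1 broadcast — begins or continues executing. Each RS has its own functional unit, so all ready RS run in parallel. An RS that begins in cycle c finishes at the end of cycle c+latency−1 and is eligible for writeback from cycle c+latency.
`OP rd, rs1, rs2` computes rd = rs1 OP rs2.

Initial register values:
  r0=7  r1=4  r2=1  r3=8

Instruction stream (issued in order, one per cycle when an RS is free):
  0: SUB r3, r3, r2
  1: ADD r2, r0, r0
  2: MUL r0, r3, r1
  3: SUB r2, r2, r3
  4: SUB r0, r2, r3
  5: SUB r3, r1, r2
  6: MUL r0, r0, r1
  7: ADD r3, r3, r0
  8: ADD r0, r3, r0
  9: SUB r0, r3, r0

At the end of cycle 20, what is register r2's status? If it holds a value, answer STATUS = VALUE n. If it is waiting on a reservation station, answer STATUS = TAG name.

cycle 1: issue SUB r3<-Add1 // r0:7,r1:4,r2:1,r3:Add1
cycle 2: issue ADD r2<-Add2 // r0:7,r1:4,r2:Add2,r3:Add1
cycle 3: issue MUL r0<-Mul1 // r0:Mul1,r1:4,r2:Add2,r3:Add1
cycle 4: CDB Add1=7; issue SUB r2<-Add1 // r0:Mul1,r1:4,r2:Add1,r3:7
cycle 5: CDB Add2=14; issue SUB r0<-Add2 // r0:Add2,r1:4,r2:Add1,r3:7
cycle 6: stall // r0:Add2,r1:4,r2:Add1,r3:7
cycle 7: stall // r0:Add2,r1:4,r2:Add1,r3:7
cycle 8: CDB Add1=7; issue SUB r3<-Add1 // r0:Add2,r1:4,r2:7,r3:Add1
cycle 9: CDB Mul1=28; issue MUL r0<-Mul1 // r0:Mul1,r1:4,r2:7,r3:Add1
cycle 10: stall // r0:Mul1,r1:4,r2:7,r3:Add1
cycle 11: CDB Add1=-3; issue ADD r3<-Add1 // r0:Mul1,r1:4,r2:7,r3:Add1
cycle 12: CDB Add2=0; issue ADD r0<-Add2 // r0:Add2,r1:4,r2:7,r3:Add1
cycle 13: stall // r0:Add2,r1:4,r2:7,r3:Add1
cycle 14: stall // r0:Add2,r1:4,r2:7,r3:Add1
cycle 15: stall // r0:Add2,r1:4,r2:7,r3:Add1
cycle 16: stall // r0:Add2,r1:4,r2:7,r3:Add1
cycle 17: CDB Mul1=0; stall // r0:Add2,r1:4,r2:7,r3:Add1
cycle 18: stall // r0:Add2,r1:4,r2:7,r3:Add1
cycle 19: stall // r0:Add2,r1:4,r2:7,r3:Add1
cycle 20: CDB Add1=-3; issue SUB r0<-Add1 // r0:Add1,r1:4,r2:7,r3:-3

STATUS = VALUE 7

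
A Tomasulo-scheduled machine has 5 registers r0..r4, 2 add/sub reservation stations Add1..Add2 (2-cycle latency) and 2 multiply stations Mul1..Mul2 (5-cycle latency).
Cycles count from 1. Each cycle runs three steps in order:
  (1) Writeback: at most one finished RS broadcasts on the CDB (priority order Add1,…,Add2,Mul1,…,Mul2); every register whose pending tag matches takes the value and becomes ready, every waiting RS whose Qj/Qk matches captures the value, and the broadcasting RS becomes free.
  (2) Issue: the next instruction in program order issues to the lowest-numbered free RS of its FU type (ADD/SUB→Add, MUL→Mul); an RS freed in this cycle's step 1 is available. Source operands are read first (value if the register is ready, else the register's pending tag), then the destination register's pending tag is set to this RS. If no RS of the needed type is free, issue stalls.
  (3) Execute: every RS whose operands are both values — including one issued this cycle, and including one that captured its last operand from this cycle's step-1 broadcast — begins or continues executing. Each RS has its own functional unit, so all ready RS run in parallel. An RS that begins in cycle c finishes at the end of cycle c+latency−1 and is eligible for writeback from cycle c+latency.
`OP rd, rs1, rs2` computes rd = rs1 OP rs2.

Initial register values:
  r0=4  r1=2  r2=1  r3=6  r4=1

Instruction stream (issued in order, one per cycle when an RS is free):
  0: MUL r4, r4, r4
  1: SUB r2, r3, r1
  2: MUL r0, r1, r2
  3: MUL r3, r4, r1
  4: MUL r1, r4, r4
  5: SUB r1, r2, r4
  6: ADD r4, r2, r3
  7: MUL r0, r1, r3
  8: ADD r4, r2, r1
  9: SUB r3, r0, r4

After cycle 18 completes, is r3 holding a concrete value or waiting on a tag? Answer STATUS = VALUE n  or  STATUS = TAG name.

STATUS = TAG Add2

c1: issue MUL r4<-Mul1 | r0:4,r1:2,r2:1,r3:6,r4:Mul1
c2: issue SUB r2<-Add1 | r0:4,r1:2,r2:Add1,r3:6,r4:Mul1
c3: issue MUL r0<-Mul2 | r0:Mul2,r1:2,r2:Add1,r3:6,r4:Mul1
c4: CDB Add1=4; stall | r0:Mul2,r1:2,r2:4,r3:6,r4:Mul1
c5: stall | r0:Mul2,r1:2,r2:4,r3:6,r4:Mul1
c6: CDB Mul1=1; issue MUL r3<-Mul1 | r0:Mul2,r1:2,r2:4,r3:Mul1,r4:1
c7: stall | r0:Mul2,r1:2,r2:4,r3:Mul1,r4:1
c8: stall | r0:Mul2,r1:2,r2:4,r3:Mul1,r4:1
c9: CDB Mul2=8; issue MUL r1<-Mul2 | r0:8,r1:Mul2,r2:4,r3:Mul1,r4:1
c10: issue SUB r1<-Add1 | r0:8,r1:Add1,r2:4,r3:Mul1,r4:1
c11: CDB Mul1=2; issue ADD r4<-Add2 | r0:8,r1:Add1,r2:4,r3:2,r4:Add2
c12: CDB Add1=3; issue MUL r0<-Mul1 | r0:Mul1,r1:3,r2:4,r3:2,r4:Add2
c13: CDB Add2=6; issue ADD r4<-Add1 | r0:Mul1,r1:3,r2:4,r3:2,r4:Add1
c14: CDB Mul2=1; issue SUB r3<-Add2 | r0:Mul1,r1:3,r2:4,r3:Add2,r4:Add1
c15: CDB Add1=7 | r0:Mul1,r1:3,r2:4,r3:Add2,r4:7
c16: - | r0:Mul1,r1:3,r2:4,r3:Add2,r4:7
c17: CDB Mul1=6 | r0:6,r1:3,r2:4,r3:Add2,r4:7
c18: - | r0:6,r1:3,r2:4,r3:Add2,r4:7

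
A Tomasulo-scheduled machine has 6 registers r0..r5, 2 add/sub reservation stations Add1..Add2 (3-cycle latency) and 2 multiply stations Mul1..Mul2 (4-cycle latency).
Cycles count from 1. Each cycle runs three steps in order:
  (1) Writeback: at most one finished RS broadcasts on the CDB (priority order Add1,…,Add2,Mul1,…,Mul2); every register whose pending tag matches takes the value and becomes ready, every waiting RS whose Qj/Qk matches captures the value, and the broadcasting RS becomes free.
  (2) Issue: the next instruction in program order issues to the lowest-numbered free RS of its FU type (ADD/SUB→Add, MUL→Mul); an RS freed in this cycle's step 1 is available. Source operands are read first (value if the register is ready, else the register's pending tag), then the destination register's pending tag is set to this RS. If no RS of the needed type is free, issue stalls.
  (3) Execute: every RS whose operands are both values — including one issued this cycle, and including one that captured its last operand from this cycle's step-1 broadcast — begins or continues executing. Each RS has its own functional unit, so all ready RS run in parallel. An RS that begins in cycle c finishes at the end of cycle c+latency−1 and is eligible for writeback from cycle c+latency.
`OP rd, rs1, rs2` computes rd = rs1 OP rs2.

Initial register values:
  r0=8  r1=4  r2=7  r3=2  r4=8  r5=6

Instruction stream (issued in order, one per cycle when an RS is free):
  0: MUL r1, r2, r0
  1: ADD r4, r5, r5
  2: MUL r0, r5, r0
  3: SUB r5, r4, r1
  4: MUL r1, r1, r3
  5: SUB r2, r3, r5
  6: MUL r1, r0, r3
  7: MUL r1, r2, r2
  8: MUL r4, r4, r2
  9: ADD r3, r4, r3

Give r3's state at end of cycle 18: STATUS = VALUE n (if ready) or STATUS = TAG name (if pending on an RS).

STATUS = TAG Add1

  c1: issue MUL r1<-Mul1  regs: r0:8,r1:Mul1,r2:7,r3:2,r4:8,r5:6
  c2: issue ADD r4<-Add1  regs: r0:8,r1:Mul1,r2:7,r3:2,r4:Add1,r5:6
  c3: issue MUL r0<-Mul2  regs: r0:Mul2,r1:Mul1,r2:7,r3:2,r4:Add1,r5:6
  c4: issue SUB r5<-Add2  regs: r0:Mul2,r1:Mul1,r2:7,r3:2,r4:Add1,r5:Add2
  c5: CDB Add1=12; stall  regs: r0:Mul2,r1:Mul1,r2:7,r3:2,r4:12,r5:Add2
  c6: CDB Mul1=56; issue MUL r1<-Mul1  regs: r0:Mul2,r1:Mul1,r2:7,r3:2,r4:12,r5:Add2
  c7: CDB Mul2=48; issue SUB r2<-Add1  regs: r0:48,r1:Mul1,r2:Add1,r3:2,r4:12,r5:Add2
  c8: issue MUL r1<-Mul2  regs: r0:48,r1:Mul2,r2:Add1,r3:2,r4:12,r5:Add2
  c9: CDB Add2=-44; stall  regs: r0:48,r1:Mul2,r2:Add1,r3:2,r4:12,r5:-44
  c10: CDB Mul1=112; issue MUL r1<-Mul1  regs: r0:48,r1:Mul1,r2:Add1,r3:2,r4:12,r5:-44
  c11: stall  regs: r0:48,r1:Mul1,r2:Add1,r3:2,r4:12,r5:-44
  c12: CDB Add1=46; stall  regs: r0:48,r1:Mul1,r2:46,r3:2,r4:12,r5:-44
  c13: CDB Mul2=96; issue MUL r4<-Mul2  regs: r0:48,r1:Mul1,r2:46,r3:2,r4:Mul2,r5:-44
  c14: issue ADD r3<-Add1  regs: r0:48,r1:Mul1,r2:46,r3:Add1,r4:Mul2,r5:-44
  c15: -  regs: r0:48,r1:Mul1,r2:46,r3:Add1,r4:Mul2,r5:-44
  c16: CDB Mul1=2116  regs: r0:48,r1:2116,r2:46,r3:Add1,r4:Mul2,r5:-44
  c17: CDB Mul2=552  regs: r0:48,r1:2116,r2:46,r3:Add1,r4:552,r5:-44
  c18: -  regs: r0:48,r1:2116,r2:46,r3:Add1,r4:552,r5:-44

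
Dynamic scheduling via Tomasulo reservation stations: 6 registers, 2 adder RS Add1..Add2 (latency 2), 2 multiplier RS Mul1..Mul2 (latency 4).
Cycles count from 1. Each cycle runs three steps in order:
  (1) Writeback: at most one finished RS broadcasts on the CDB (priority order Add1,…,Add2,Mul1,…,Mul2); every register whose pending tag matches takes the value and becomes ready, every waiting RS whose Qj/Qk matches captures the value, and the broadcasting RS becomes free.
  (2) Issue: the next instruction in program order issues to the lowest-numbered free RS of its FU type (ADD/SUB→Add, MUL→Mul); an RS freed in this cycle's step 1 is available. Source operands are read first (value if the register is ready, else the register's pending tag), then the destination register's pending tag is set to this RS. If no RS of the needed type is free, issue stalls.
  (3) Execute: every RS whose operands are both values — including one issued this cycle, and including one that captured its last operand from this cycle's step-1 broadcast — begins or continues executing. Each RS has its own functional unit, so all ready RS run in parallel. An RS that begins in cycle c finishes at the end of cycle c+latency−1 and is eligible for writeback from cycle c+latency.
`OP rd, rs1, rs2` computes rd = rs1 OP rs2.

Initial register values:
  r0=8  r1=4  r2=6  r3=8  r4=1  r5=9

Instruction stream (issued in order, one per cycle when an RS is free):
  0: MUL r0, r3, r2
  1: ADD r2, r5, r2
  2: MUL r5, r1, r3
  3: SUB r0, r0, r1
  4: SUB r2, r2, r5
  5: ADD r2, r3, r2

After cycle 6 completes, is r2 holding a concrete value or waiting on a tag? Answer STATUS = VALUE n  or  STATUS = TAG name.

  c1: issue MUL r0<-Mul1  regs: r0:Mul1,r1:4,r2:6,r3:8,r4:1,r5:9
  c2: issue ADD r2<-Add1  regs: r0:Mul1,r1:4,r2:Add1,r3:8,r4:1,r5:9
  c3: issue MUL r5<-Mul2  regs: r0:Mul1,r1:4,r2:Add1,r3:8,r4:1,r5:Mul2
  c4: CDB Add1=15; issue SUB r0<-Add1  regs: r0:Add1,r1:4,r2:15,r3:8,r4:1,r5:Mul2
  c5: CDB Mul1=48; issue SUB r2<-Add2  regs: r0:Add1,r1:4,r2:Add2,r3:8,r4:1,r5:Mul2
  c6: stall  regs: r0:Add1,r1:4,r2:Add2,r3:8,r4:1,r5:Mul2

STATUS = TAG Add2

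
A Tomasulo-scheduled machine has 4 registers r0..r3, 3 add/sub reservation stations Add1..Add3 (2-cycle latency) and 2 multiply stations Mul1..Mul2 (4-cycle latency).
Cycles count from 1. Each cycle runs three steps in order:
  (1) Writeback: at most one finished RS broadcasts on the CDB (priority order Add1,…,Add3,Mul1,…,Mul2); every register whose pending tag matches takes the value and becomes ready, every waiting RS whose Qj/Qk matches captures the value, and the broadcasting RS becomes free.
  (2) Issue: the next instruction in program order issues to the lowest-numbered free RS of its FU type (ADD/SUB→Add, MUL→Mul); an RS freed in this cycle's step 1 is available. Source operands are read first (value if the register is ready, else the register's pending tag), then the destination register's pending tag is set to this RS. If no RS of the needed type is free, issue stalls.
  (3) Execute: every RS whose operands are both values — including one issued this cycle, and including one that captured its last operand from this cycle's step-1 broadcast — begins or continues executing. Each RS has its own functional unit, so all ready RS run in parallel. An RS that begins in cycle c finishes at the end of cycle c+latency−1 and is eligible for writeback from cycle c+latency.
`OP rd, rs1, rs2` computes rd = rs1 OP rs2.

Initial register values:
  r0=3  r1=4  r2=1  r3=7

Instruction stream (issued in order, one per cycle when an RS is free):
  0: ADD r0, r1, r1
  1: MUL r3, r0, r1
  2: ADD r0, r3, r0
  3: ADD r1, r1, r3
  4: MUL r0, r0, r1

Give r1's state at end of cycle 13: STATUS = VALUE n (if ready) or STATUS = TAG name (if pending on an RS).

c1: issue ADD r0<-Add1 | r0:Add1,r1:4,r2:1,r3:7
c2: issue MUL r3<-Mul1 | r0:Add1,r1:4,r2:1,r3:Mul1
c3: CDB Add1=8; issue ADD r0<-Add1 | r0:Add1,r1:4,r2:1,r3:Mul1
c4: issue ADD r1<-Add2 | r0:Add1,r1:Add2,r2:1,r3:Mul1
c5: issue MUL r0<-Mul2 | r0:Mul2,r1:Add2,r2:1,r3:Mul1
c6: - | r0:Mul2,r1:Add2,r2:1,r3:Mul1
c7: CDB Mul1=32 | r0:Mul2,r1:Add2,r2:1,r3:32
c8: - | r0:Mul2,r1:Add2,r2:1,r3:32
c9: CDB Add1=40 | r0:Mul2,r1:Add2,r2:1,r3:32
c10: CDB Add2=36 | r0:Mul2,r1:36,r2:1,r3:32
c11: - | r0:Mul2,r1:36,r2:1,r3:32
c12: - | r0:Mul2,r1:36,r2:1,r3:32
c13: - | r0:Mul2,r1:36,r2:1,r3:32

STATUS = VALUE 36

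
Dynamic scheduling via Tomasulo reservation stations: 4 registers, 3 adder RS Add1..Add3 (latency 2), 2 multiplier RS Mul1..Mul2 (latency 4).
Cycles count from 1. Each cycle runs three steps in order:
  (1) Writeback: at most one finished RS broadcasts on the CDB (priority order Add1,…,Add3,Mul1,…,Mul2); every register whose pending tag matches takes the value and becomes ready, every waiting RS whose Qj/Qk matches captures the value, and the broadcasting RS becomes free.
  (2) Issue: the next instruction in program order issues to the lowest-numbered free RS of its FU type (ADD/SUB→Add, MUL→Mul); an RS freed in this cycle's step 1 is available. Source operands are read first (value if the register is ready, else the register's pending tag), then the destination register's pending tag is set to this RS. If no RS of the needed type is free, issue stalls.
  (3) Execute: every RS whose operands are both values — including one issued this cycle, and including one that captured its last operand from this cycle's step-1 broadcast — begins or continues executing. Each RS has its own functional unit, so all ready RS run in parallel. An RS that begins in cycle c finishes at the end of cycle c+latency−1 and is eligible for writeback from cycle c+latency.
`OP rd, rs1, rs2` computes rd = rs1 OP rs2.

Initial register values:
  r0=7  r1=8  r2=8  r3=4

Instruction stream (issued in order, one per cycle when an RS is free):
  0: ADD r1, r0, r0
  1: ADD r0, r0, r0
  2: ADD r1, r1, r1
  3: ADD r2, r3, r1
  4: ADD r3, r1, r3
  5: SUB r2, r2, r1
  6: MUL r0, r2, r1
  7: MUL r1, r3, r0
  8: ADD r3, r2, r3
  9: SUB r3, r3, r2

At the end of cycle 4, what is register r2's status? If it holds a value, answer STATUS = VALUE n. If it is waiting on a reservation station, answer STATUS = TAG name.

cycle 1: issue ADD r1<-Add1 // r0:7,r1:Add1,r2:8,r3:4
cycle 2: issue ADD r0<-Add2 // r0:Add2,r1:Add1,r2:8,r3:4
cycle 3: CDB Add1=14; issue ADD r1<-Add1 // r0:Add2,r1:Add1,r2:8,r3:4
cycle 4: CDB Add2=14; issue ADD r2<-Add2 // r0:14,r1:Add1,r2:Add2,r3:4

STATUS = TAG Add2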